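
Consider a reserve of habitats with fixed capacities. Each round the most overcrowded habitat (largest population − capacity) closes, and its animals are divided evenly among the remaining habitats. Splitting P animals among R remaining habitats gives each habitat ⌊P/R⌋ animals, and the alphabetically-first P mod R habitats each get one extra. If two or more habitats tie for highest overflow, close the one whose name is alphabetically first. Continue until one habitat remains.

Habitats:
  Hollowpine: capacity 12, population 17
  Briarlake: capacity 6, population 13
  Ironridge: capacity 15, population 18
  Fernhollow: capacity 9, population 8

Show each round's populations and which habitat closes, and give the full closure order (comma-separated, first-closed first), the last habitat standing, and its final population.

Closure order: Briarlake, Hollowpine, Ironridge
Last habitat: Fernhollow with 56 animals

Round 1: Briarlake=13 Fernhollow=8 Hollowpine=17 Ironridge=18 → close Briarlake (overflow 7)
  13÷3 = 4 each, +1 to first 1
Round 2: Fernhollow=13 Hollowpine=21 Ironridge=22 → close Hollowpine (overflow 9)
  21÷2 = 10 each, +1 to first 1
Round 3: Fernhollow=24 Ironridge=32 → close Ironridge (overflow 17)
  32÷1 = 32 each, +1 to first 0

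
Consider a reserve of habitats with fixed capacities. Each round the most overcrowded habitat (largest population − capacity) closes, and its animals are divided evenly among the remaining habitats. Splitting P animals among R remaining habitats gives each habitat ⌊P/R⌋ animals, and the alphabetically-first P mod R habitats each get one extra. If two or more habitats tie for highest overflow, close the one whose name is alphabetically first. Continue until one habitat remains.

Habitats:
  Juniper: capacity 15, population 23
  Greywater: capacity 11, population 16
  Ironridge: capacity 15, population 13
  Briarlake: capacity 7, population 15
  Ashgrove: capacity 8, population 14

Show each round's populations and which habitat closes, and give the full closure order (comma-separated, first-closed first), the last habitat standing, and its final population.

Closure order: Briarlake, Juniper, Ashgrove, Greywater
Last habitat: Ironridge with 81 animals

Round 1: Ashgrove=14 Briarlake=15 Greywater=16 Ironridge=13 Juniper=23 → close Briarlake (overflow 8)
  15÷4 = 3 each, +1 to first 3
Round 2: Ashgrove=18 Greywater=20 Ironridge=17 Juniper=26 → close Juniper (overflow 11)
  26÷3 = 8 each, +1 to first 2
Round 3: Ashgrove=27 Greywater=29 Ironridge=25 → close Ashgrove (overflow 19)
  27÷2 = 13 each, +1 to first 1
Round 4: Greywater=43 Ironridge=38 → close Greywater (overflow 32)
  43÷1 = 43 each, +1 to first 0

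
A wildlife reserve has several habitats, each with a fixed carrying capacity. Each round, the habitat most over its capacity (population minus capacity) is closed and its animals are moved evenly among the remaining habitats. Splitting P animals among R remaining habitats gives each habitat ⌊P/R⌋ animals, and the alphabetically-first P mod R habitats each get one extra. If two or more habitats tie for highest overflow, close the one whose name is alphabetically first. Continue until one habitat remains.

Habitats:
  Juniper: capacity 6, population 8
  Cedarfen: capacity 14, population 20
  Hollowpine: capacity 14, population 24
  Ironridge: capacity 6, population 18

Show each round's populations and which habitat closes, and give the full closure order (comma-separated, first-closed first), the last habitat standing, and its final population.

Round 1: Cedarfen=20 Hollowpine=24 Ironridge=18 Juniper=8 → close Ironridge (overflow 12)
  18÷3 = 6 each, +1 to first 0
Round 2: Cedarfen=26 Hollowpine=30 Juniper=14 → close Hollowpine (overflow 16)
  30÷2 = 15 each, +1 to first 0
Round 3: Cedarfen=41 Juniper=29 → close Cedarfen (overflow 27)
  41÷1 = 41 each, +1 to first 0

Closure order: Ironridge, Hollowpine, Cedarfen
Last habitat: Juniper with 70 animals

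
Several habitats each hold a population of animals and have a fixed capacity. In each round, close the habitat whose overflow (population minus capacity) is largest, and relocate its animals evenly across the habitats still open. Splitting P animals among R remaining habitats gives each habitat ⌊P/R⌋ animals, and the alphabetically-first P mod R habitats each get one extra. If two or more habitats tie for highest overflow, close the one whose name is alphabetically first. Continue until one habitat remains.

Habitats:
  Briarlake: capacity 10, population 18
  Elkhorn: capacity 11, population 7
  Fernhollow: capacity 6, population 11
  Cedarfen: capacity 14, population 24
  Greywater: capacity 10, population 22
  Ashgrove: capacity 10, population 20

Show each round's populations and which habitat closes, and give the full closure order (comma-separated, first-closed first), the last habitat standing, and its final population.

Closure order: Greywater, Ashgrove, Briarlake, Cedarfen, Fernhollow
Last habitat: Elkhorn with 102 animals

Round 1: Ashgrove=20 Briarlake=18 Cedarfen=24 Elkhorn=7 Fernhollow=11 Greywater=22 → close Greywater (overflow 12)
  22÷5 = 4 each, +1 to first 2
Round 2: Ashgrove=25 Briarlake=23 Cedarfen=28 Elkhorn=11 Fernhollow=15 → close Ashgrove (overflow 15)
  25÷4 = 6 each, +1 to first 1
Round 3: Briarlake=30 Cedarfen=34 Elkhorn=17 Fernhollow=21 → close Briarlake (overflow 20)
  30÷3 = 10 each, +1 to first 0
Round 4: Cedarfen=44 Elkhorn=27 Fernhollow=31 → close Cedarfen (overflow 30)
  44÷2 = 22 each, +1 to first 0
Round 5: Elkhorn=49 Fernhollow=53 → close Fernhollow (overflow 47)
  53÷1 = 53 each, +1 to first 0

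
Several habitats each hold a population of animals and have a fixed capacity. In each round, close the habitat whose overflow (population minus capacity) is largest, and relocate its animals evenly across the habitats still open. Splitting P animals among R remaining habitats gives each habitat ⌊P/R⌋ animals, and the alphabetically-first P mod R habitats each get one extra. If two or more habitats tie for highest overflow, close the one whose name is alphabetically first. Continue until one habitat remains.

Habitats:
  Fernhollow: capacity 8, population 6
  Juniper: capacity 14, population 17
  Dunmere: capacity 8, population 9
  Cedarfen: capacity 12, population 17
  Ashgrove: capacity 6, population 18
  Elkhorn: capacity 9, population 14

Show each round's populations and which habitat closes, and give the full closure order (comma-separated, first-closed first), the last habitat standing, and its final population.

Round 1: Ashgrove=18 Cedarfen=17 Dunmere=9 Elkhorn=14 Fernhollow=6 Juniper=17 → close Ashgrove (overflow 12)
  18÷5 = 3 each, +1 to first 3
Round 2: Cedarfen=21 Dunmere=13 Elkhorn=18 Fernhollow=9 Juniper=20 → close Cedarfen (overflow 9)
  21÷4 = 5 each, +1 to first 1
Round 3: Dunmere=19 Elkhorn=23 Fernhollow=14 Juniper=25 → close Elkhorn (overflow 14)
  23÷3 = 7 each, +1 to first 2
Round 4: Dunmere=27 Fernhollow=22 Juniper=32 → close Dunmere (overflow 19)
  27÷2 = 13 each, +1 to first 1
Round 5: Fernhollow=36 Juniper=45 → close Juniper (overflow 31)
  45÷1 = 45 each, +1 to first 0

Closure order: Ashgrove, Cedarfen, Elkhorn, Dunmere, Juniper
Last habitat: Fernhollow with 81 animals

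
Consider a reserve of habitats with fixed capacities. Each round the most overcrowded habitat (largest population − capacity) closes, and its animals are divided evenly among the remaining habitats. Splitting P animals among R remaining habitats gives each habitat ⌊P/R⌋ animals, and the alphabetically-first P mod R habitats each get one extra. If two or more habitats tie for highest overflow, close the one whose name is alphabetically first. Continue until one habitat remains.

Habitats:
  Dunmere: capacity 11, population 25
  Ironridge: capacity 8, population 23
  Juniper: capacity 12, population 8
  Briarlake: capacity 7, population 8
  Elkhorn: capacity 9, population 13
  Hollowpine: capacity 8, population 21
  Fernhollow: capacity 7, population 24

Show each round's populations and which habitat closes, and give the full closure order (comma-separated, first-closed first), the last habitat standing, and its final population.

Closure order: Fernhollow, Ironridge, Dunmere, Hollowpine, Elkhorn, Briarlake
Last habitat: Juniper with 122 animals

Round 1: Briarlake=8 Dunmere=25 Elkhorn=13 Fernhollow=24 Hollowpine=21 Ironridge=23 Juniper=8 → close Fernhollow (overflow 17)
  24÷6 = 4 each, +1 to first 0
Round 2: Briarlake=12 Dunmere=29 Elkhorn=17 Hollowpine=25 Ironridge=27 Juniper=12 → close Ironridge (overflow 19)
  27÷5 = 5 each, +1 to first 2
Round 3: Briarlake=18 Dunmere=35 Elkhorn=22 Hollowpine=30 Juniper=17 → close Dunmere (overflow 24)
  35÷4 = 8 each, +1 to first 3
Round 4: Briarlake=27 Elkhorn=31 Hollowpine=39 Juniper=25 → close Hollowpine (overflow 31)
  39÷3 = 13 each, +1 to first 0
Round 5: Briarlake=40 Elkhorn=44 Juniper=38 → close Elkhorn (overflow 35)
  44÷2 = 22 each, +1 to first 0
Round 6: Briarlake=62 Juniper=60 → close Briarlake (overflow 55)
  62÷1 = 62 each, +1 to first 0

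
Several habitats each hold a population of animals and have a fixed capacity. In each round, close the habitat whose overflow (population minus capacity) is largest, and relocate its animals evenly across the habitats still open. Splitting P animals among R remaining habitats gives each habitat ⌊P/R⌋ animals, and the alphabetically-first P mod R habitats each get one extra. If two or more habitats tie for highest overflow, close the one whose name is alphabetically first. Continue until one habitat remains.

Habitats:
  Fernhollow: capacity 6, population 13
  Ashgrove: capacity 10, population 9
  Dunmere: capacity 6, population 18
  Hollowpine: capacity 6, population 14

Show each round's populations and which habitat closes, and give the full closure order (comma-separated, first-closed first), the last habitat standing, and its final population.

Round 1: Ashgrove=9 Dunmere=18 Fernhollow=13 Hollowpine=14 → close Dunmere (overflow 12)
  18÷3 = 6 each, +1 to first 0
Round 2: Ashgrove=15 Fernhollow=19 Hollowpine=20 → close Hollowpine (overflow 14)
  20÷2 = 10 each, +1 to first 0
Round 3: Ashgrove=25 Fernhollow=29 → close Fernhollow (overflow 23)
  29÷1 = 29 each, +1 to first 0

Closure order: Dunmere, Hollowpine, Fernhollow
Last habitat: Ashgrove with 54 animals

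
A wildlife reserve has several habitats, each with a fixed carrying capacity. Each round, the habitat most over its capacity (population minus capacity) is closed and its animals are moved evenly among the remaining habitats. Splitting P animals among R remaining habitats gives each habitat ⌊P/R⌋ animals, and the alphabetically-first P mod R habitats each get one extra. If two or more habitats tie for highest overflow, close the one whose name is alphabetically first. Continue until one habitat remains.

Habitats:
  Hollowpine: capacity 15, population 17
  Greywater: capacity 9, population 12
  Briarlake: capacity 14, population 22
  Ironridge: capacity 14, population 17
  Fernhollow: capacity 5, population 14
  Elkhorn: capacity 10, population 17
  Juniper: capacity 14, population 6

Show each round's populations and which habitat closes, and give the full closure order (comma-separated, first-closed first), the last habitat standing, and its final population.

Closure order: Fernhollow, Briarlake, Elkhorn, Greywater, Ironridge, Hollowpine
Last habitat: Juniper with 105 animals

Round 1: Briarlake=22 Elkhorn=17 Fernhollow=14 Greywater=12 Hollowpine=17 Ironridge=17 Juniper=6 → close Fernhollow (overflow 9)
  14÷6 = 2 each, +1 to first 2
Round 2: Briarlake=25 Elkhorn=20 Greywater=14 Hollowpine=19 Ironridge=19 Juniper=8 → close Briarlake (overflow 11)
  25÷5 = 5 each, +1 to first 0
Round 3: Elkhorn=25 Greywater=19 Hollowpine=24 Ironridge=24 Juniper=13 → close Elkhorn (overflow 15)
  25÷4 = 6 each, +1 to first 1
Round 4: Greywater=26 Hollowpine=30 Ironridge=30 Juniper=19 → close Greywater (overflow 17)
  26÷3 = 8 each, +1 to first 2
Round 5: Hollowpine=39 Ironridge=39 Juniper=27 → close Ironridge (overflow 25)
  39÷2 = 19 each, +1 to first 1
Round 6: Hollowpine=59 Juniper=46 → close Hollowpine (overflow 44)
  59÷1 = 59 each, +1 to first 0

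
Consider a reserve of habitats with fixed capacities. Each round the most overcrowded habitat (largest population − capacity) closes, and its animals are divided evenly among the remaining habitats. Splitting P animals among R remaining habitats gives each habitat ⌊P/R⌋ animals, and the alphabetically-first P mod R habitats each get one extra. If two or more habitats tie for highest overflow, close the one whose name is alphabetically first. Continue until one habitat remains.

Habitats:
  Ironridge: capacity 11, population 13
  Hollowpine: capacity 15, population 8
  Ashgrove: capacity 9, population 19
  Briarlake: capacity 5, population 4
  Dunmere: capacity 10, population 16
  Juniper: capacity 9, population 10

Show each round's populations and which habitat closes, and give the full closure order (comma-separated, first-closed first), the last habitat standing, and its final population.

Closure order: Ashgrove, Dunmere, Ironridge, Briarlake, Juniper
Last habitat: Hollowpine with 70 animals

Round 1: Ashgrove=19 Briarlake=4 Dunmere=16 Hollowpine=8 Ironridge=13 Juniper=10 → close Ashgrove (overflow 10)
  19÷5 = 3 each, +1 to first 4
Round 2: Briarlake=8 Dunmere=20 Hollowpine=12 Ironridge=17 Juniper=13 → close Dunmere (overflow 10)
  20÷4 = 5 each, +1 to first 0
Round 3: Briarlake=13 Hollowpine=17 Ironridge=22 Juniper=18 → close Ironridge (overflow 11)
  22÷3 = 7 each, +1 to first 1
Round 4: Briarlake=21 Hollowpine=24 Juniper=25 → close Briarlake (overflow 16)
  21÷2 = 10 each, +1 to first 1
Round 5: Hollowpine=35 Juniper=35 → close Juniper (overflow 26)
  35÷1 = 35 each, +1 to first 0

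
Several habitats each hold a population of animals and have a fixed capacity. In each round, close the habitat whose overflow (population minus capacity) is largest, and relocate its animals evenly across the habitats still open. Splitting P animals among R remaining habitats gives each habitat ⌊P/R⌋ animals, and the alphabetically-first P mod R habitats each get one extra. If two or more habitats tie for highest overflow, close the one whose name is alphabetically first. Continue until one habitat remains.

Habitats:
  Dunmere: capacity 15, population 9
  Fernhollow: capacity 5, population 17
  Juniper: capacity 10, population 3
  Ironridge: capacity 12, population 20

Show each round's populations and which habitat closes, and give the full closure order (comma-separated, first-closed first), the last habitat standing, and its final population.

Round 1: Dunmere=9 Fernhollow=17 Ironridge=20 Juniper=3 → close Fernhollow (overflow 12)
  17÷3 = 5 each, +1 to first 2
Round 2: Dunmere=15 Ironridge=26 Juniper=8 → close Ironridge (overflow 14)
  26÷2 = 13 each, +1 to first 0
Round 3: Dunmere=28 Juniper=21 → close Dunmere (overflow 13)
  28÷1 = 28 each, +1 to first 0

Closure order: Fernhollow, Ironridge, Dunmere
Last habitat: Juniper with 49 animals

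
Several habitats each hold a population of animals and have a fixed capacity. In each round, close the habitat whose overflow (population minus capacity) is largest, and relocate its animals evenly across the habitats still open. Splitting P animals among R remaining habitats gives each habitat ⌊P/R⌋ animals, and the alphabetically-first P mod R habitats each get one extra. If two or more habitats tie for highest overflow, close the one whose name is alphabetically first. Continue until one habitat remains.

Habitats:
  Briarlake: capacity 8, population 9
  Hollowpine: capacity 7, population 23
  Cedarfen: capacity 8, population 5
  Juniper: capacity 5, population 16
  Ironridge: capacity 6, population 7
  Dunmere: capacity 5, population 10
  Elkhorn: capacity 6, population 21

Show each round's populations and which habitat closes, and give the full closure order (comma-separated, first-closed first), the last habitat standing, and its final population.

Round 1: Briarlake=9 Cedarfen=5 Dunmere=10 Elkhorn=21 Hollowpine=23 Ironridge=7 Juniper=16 → close Hollowpine (overflow 16)
  23÷6 = 3 each, +1 to first 5
Round 2: Briarlake=13 Cedarfen=9 Dunmere=14 Elkhorn=25 Ironridge=11 Juniper=19 → close Elkhorn (overflow 19)
  25÷5 = 5 each, +1 to first 0
Round 3: Briarlake=18 Cedarfen=14 Dunmere=19 Ironridge=16 Juniper=24 → close Juniper (overflow 19)
  24÷4 = 6 each, +1 to first 0
Round 4: Briarlake=24 Cedarfen=20 Dunmere=25 Ironridge=22 → close Dunmere (overflow 20)
  25÷3 = 8 each, +1 to first 1
Round 5: Briarlake=33 Cedarfen=28 Ironridge=30 → close Briarlake (overflow 25)
  33÷2 = 16 each, +1 to first 1
Round 6: Cedarfen=45 Ironridge=46 → close Ironridge (overflow 40)
  46÷1 = 46 each, +1 to first 0

Closure order: Hollowpine, Elkhorn, Juniper, Dunmere, Briarlake, Ironridge
Last habitat: Cedarfen with 91 animals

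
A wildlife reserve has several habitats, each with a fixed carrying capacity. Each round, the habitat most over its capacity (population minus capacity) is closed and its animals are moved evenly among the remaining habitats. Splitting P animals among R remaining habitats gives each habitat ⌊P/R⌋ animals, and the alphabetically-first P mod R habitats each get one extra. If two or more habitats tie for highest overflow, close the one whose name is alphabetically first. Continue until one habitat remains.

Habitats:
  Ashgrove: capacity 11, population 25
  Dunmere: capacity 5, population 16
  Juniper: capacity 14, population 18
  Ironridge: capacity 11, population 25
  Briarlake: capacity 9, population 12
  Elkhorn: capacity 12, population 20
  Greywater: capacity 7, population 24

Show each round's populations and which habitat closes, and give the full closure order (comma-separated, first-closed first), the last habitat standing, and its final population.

Closure order: Greywater, Ashgrove, Ironridge, Dunmere, Elkhorn, Briarlake
Last habitat: Juniper with 140 animals

Round 1: Ashgrove=25 Briarlake=12 Dunmere=16 Elkhorn=20 Greywater=24 Ironridge=25 Juniper=18 → close Greywater (overflow 17)
  24÷6 = 4 each, +1 to first 0
Round 2: Ashgrove=29 Briarlake=16 Dunmere=20 Elkhorn=24 Ironridge=29 Juniper=22 → close Ashgrove (overflow 18)
  29÷5 = 5 each, +1 to first 4
Round 3: Briarlake=22 Dunmere=26 Elkhorn=30 Ironridge=35 Juniper=27 → close Ironridge (overflow 24)
  35÷4 = 8 each, +1 to first 3
Round 4: Briarlake=31 Dunmere=35 Elkhorn=39 Juniper=35 → close Dunmere (overflow 30)
  35÷3 = 11 each, +1 to first 2
Round 5: Briarlake=43 Elkhorn=51 Juniper=46 → close Elkhorn (overflow 39)
  51÷2 = 25 each, +1 to first 1
Round 6: Briarlake=69 Juniper=71 → close Briarlake (overflow 60)
  69÷1 = 69 each, +1 to first 0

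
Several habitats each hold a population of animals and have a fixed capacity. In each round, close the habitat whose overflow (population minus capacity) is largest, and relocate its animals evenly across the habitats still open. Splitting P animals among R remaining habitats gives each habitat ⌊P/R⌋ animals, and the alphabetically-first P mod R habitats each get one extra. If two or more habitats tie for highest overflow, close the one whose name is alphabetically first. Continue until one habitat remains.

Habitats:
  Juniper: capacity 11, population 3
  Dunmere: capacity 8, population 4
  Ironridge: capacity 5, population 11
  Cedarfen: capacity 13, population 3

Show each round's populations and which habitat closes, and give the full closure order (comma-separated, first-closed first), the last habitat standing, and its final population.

Closure order: Ironridge, Dunmere, Juniper
Last habitat: Cedarfen with 21 animals

Round 1: Cedarfen=3 Dunmere=4 Ironridge=11 Juniper=3 → close Ironridge (overflow 6)
  11÷3 = 3 each, +1 to first 2
Round 2: Cedarfen=7 Dunmere=8 Juniper=6 → close Dunmere (overflow 0)
  8÷2 = 4 each, +1 to first 0
Round 3: Cedarfen=11 Juniper=10 → close Juniper (overflow -1)
  10÷1 = 10 each, +1 to first 0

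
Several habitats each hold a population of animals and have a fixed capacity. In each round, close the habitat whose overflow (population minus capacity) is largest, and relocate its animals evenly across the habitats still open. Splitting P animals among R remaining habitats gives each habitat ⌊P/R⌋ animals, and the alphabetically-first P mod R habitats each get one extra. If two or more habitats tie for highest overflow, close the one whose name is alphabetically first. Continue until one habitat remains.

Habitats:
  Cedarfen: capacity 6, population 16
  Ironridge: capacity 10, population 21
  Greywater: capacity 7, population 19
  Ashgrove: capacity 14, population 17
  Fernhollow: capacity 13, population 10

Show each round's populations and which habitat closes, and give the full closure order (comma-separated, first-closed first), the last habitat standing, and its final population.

Closure order: Greywater, Cedarfen, Ironridge, Ashgrove
Last habitat: Fernhollow with 83 animals

Round 1: Ashgrove=17 Cedarfen=16 Fernhollow=10 Greywater=19 Ironridge=21 → close Greywater (overflow 12)
  19÷4 = 4 each, +1 to first 3
Round 2: Ashgrove=22 Cedarfen=21 Fernhollow=15 Ironridge=25 → close Cedarfen (overflow 15)
  21÷3 = 7 each, +1 to first 0
Round 3: Ashgrove=29 Fernhollow=22 Ironridge=32 → close Ironridge (overflow 22)
  32÷2 = 16 each, +1 to first 0
Round 4: Ashgrove=45 Fernhollow=38 → close Ashgrove (overflow 31)
  45÷1 = 45 each, +1 to first 0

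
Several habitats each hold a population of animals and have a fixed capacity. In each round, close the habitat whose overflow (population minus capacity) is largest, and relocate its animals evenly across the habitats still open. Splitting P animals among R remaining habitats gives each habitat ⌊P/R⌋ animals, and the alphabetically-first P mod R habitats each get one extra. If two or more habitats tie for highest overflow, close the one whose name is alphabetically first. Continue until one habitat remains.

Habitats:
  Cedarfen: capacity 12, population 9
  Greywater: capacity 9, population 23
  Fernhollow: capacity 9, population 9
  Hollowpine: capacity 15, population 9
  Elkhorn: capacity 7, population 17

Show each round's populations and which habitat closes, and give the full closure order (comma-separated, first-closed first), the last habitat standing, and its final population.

Round 1: Cedarfen=9 Elkhorn=17 Fernhollow=9 Greywater=23 Hollowpine=9 → close Greywater (overflow 14)
  23÷4 = 5 each, +1 to first 3
Round 2: Cedarfen=15 Elkhorn=23 Fernhollow=15 Hollowpine=14 → close Elkhorn (overflow 16)
  23÷3 = 7 each, +1 to first 2
Round 3: Cedarfen=23 Fernhollow=23 Hollowpine=21 → close Fernhollow (overflow 14)
  23÷2 = 11 each, +1 to first 1
Round 4: Cedarfen=35 Hollowpine=32 → close Cedarfen (overflow 23)
  35÷1 = 35 each, +1 to first 0

Closure order: Greywater, Elkhorn, Fernhollow, Cedarfen
Last habitat: Hollowpine with 67 animals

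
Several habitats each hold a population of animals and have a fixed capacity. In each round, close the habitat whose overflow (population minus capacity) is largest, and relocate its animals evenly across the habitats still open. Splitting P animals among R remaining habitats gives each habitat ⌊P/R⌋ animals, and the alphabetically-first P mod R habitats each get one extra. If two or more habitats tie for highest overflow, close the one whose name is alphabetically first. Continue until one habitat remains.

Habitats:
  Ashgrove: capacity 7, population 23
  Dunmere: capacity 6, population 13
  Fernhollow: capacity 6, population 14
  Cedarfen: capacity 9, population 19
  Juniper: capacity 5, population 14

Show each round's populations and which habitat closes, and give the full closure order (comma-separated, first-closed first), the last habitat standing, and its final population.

Closure order: Ashgrove, Cedarfen, Dunmere, Fernhollow
Last habitat: Juniper with 83 animals

Round 1: Ashgrove=23 Cedarfen=19 Dunmere=13 Fernhollow=14 Juniper=14 → close Ashgrove (overflow 16)
  23÷4 = 5 each, +1 to first 3
Round 2: Cedarfen=25 Dunmere=19 Fernhollow=20 Juniper=19 → close Cedarfen (overflow 16)
  25÷3 = 8 each, +1 to first 1
Round 3: Dunmere=28 Fernhollow=28 Juniper=27 → close Dunmere (overflow 22)
  28÷2 = 14 each, +1 to first 0
Round 4: Fernhollow=42 Juniper=41 → close Fernhollow (overflow 36)
  42÷1 = 42 each, +1 to first 0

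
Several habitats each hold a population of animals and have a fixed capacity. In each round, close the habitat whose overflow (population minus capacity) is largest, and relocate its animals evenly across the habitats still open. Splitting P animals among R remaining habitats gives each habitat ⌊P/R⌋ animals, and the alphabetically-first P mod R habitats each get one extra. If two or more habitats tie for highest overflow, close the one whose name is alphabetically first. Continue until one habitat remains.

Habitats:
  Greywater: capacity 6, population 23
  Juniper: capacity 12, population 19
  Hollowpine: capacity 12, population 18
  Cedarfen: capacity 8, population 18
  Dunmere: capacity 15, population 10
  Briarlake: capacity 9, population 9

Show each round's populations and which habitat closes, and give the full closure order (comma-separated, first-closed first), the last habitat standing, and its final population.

Round 1: Briarlake=9 Cedarfen=18 Dunmere=10 Greywater=23 Hollowpine=18 Juniper=19 → close Greywater (overflow 17)
  23÷5 = 4 each, +1 to first 3
Round 2: Briarlake=14 Cedarfen=23 Dunmere=15 Hollowpine=22 Juniper=23 → close Cedarfen (overflow 15)
  23÷4 = 5 each, +1 to first 3
Round 3: Briarlake=20 Dunmere=21 Hollowpine=28 Juniper=28 → close Hollowpine (overflow 16)
  28÷3 = 9 each, +1 to first 1
Round 4: Briarlake=30 Dunmere=30 Juniper=37 → close Juniper (overflow 25)
  37÷2 = 18 each, +1 to first 1
Round 5: Briarlake=49 Dunmere=48 → close Briarlake (overflow 40)
  49÷1 = 49 each, +1 to first 0

Closure order: Greywater, Cedarfen, Hollowpine, Juniper, Briarlake
Last habitat: Dunmere with 97 animals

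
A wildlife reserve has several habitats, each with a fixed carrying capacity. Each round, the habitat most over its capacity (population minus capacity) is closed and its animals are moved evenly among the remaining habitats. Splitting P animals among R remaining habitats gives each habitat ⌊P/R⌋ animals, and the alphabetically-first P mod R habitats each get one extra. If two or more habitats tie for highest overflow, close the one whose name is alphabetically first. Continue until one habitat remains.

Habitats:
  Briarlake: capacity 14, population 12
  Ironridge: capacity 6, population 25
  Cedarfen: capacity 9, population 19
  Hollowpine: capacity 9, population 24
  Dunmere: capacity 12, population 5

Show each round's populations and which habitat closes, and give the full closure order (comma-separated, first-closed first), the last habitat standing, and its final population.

Closure order: Ironridge, Hollowpine, Cedarfen, Briarlake
Last habitat: Dunmere with 85 animals

Round 1: Briarlake=12 Cedarfen=19 Dunmere=5 Hollowpine=24 Ironridge=25 → close Ironridge (overflow 19)
  25÷4 = 6 each, +1 to first 1
Round 2: Briarlake=19 Cedarfen=25 Dunmere=11 Hollowpine=30 → close Hollowpine (overflow 21)
  30÷3 = 10 each, +1 to first 0
Round 3: Briarlake=29 Cedarfen=35 Dunmere=21 → close Cedarfen (overflow 26)
  35÷2 = 17 each, +1 to first 1
Round 4: Briarlake=47 Dunmere=38 → close Briarlake (overflow 33)
  47÷1 = 47 each, +1 to first 0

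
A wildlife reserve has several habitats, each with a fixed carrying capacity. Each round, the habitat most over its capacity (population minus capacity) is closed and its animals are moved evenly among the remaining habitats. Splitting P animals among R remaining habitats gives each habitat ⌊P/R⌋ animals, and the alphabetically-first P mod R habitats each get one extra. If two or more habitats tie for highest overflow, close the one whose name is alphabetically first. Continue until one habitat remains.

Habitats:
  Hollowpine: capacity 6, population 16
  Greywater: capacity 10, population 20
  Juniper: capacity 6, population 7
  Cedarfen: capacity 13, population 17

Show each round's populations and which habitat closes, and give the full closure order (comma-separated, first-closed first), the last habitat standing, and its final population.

Round 1: Cedarfen=17 Greywater=20 Hollowpine=16 Juniper=7 → close Greywater (overflow 10)
  20÷3 = 6 each, +1 to first 2
Round 2: Cedarfen=24 Hollowpine=23 Juniper=13 → close Hollowpine (overflow 17)
  23÷2 = 11 each, +1 to first 1
Round 3: Cedarfen=36 Juniper=24 → close Cedarfen (overflow 23)
  36÷1 = 36 each, +1 to first 0

Closure order: Greywater, Hollowpine, Cedarfen
Last habitat: Juniper with 60 animals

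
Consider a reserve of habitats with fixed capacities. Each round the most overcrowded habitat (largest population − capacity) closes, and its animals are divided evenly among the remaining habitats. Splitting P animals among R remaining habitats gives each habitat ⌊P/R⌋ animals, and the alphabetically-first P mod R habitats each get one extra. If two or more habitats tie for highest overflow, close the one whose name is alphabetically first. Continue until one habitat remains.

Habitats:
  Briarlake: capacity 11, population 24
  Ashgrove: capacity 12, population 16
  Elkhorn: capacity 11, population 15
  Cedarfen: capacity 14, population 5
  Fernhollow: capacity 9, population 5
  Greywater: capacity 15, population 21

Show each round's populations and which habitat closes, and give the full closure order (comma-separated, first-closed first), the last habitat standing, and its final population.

Closure order: Briarlake, Greywater, Ashgrove, Elkhorn, Fernhollow
Last habitat: Cedarfen with 86 animals

Round 1: Ashgrove=16 Briarlake=24 Cedarfen=5 Elkhorn=15 Fernhollow=5 Greywater=21 → close Briarlake (overflow 13)
  24÷5 = 4 each, +1 to first 4
Round 2: Ashgrove=21 Cedarfen=10 Elkhorn=20 Fernhollow=10 Greywater=25 → close Greywater (overflow 10)
  25÷4 = 6 each, +1 to first 1
Round 3: Ashgrove=28 Cedarfen=16 Elkhorn=26 Fernhollow=16 → close Ashgrove (overflow 16)
  28÷3 = 9 each, +1 to first 1
Round 4: Cedarfen=26 Elkhorn=35 Fernhollow=25 → close Elkhorn (overflow 24)
  35÷2 = 17 each, +1 to first 1
Round 5: Cedarfen=44 Fernhollow=42 → close Fernhollow (overflow 33)
  42÷1 = 42 each, +1 to first 0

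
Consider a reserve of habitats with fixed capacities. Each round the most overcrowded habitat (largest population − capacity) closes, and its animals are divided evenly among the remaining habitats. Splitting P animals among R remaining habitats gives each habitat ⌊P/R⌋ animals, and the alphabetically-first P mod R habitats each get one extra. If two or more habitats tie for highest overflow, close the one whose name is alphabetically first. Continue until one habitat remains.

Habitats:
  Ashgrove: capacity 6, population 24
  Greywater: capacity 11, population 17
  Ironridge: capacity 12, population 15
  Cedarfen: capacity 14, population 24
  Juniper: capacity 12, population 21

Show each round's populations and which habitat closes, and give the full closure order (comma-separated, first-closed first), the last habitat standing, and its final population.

Round 1: Ashgrove=24 Cedarfen=24 Greywater=17 Ironridge=15 Juniper=21 → close Ashgrove (overflow 18)
  24÷4 = 6 each, +1 to first 0
Round 2: Cedarfen=30 Greywater=23 Ironridge=21 Juniper=27 → close Cedarfen (overflow 16)
  30÷3 = 10 each, +1 to first 0
Round 3: Greywater=33 Ironridge=31 Juniper=37 → close Juniper (overflow 25)
  37÷2 = 18 each, +1 to first 1
Round 4: Greywater=52 Ironridge=49 → close Greywater (overflow 41)
  52÷1 = 52 each, +1 to first 0

Closure order: Ashgrove, Cedarfen, Juniper, Greywater
Last habitat: Ironridge with 101 animals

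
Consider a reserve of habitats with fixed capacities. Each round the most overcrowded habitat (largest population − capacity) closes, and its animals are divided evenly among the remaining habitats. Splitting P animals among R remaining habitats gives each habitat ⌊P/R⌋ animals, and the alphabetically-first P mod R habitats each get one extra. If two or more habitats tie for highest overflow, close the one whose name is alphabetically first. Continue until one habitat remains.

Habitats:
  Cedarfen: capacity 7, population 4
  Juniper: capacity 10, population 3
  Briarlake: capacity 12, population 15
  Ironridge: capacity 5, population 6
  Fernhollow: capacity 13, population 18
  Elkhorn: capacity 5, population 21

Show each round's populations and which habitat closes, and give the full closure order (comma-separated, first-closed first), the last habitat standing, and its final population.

Closure order: Elkhorn, Fernhollow, Briarlake, Ironridge, Cedarfen
Last habitat: Juniper with 67 animals

Round 1: Briarlake=15 Cedarfen=4 Elkhorn=21 Fernhollow=18 Ironridge=6 Juniper=3 → close Elkhorn (overflow 16)
  21÷5 = 4 each, +1 to first 1
Round 2: Briarlake=20 Cedarfen=8 Fernhollow=22 Ironridge=10 Juniper=7 → close Fernhollow (overflow 9)
  22÷4 = 5 each, +1 to first 2
Round 3: Briarlake=26 Cedarfen=14 Ironridge=15 Juniper=12 → close Briarlake (overflow 14)
  26÷3 = 8 each, +1 to first 2
Round 4: Cedarfen=23 Ironridge=24 Juniper=20 → close Ironridge (overflow 19)
  24÷2 = 12 each, +1 to first 0
Round 5: Cedarfen=35 Juniper=32 → close Cedarfen (overflow 28)
  35÷1 = 35 each, +1 to first 0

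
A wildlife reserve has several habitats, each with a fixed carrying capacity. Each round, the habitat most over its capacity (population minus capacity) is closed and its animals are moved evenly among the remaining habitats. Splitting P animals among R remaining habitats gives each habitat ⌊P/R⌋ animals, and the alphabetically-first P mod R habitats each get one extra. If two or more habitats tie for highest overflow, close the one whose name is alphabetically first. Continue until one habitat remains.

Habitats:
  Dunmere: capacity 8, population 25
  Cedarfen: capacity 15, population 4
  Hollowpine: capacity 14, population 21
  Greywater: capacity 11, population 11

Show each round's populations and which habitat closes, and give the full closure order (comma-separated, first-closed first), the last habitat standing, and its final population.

Closure order: Dunmere, Hollowpine, Greywater
Last habitat: Cedarfen with 61 animals

Round 1: Cedarfen=4 Dunmere=25 Greywater=11 Hollowpine=21 → close Dunmere (overflow 17)
  25÷3 = 8 each, +1 to first 1
Round 2: Cedarfen=13 Greywater=19 Hollowpine=29 → close Hollowpine (overflow 15)
  29÷2 = 14 each, +1 to first 1
Round 3: Cedarfen=28 Greywater=33 → close Greywater (overflow 22)
  33÷1 = 33 each, +1 to first 0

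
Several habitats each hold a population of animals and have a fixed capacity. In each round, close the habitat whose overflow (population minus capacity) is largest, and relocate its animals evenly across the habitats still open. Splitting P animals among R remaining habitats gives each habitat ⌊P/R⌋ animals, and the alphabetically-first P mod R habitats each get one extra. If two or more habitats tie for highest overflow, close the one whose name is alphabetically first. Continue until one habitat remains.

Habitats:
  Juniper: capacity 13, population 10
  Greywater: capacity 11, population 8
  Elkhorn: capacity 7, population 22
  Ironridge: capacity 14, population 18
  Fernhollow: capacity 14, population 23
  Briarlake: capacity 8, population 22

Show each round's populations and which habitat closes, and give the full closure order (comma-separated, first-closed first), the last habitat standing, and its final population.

Round 1: Briarlake=22 Elkhorn=22 Fernhollow=23 Greywater=8 Ironridge=18 Juniper=10 → close Elkhorn (overflow 15)
  22÷5 = 4 each, +1 to first 2
Round 2: Briarlake=27 Fernhollow=28 Greywater=12 Ironridge=22 Juniper=14 → close Briarlake (overflow 19)
  27÷4 = 6 each, +1 to first 3
Round 3: Fernhollow=35 Greywater=19 Ironridge=29 Juniper=20 → close Fernhollow (overflow 21)
  35÷3 = 11 each, +1 to first 2
Round 4: Greywater=31 Ironridge=41 Juniper=31 → close Ironridge (overflow 27)
  41÷2 = 20 each, +1 to first 1
Round 5: Greywater=52 Juniper=51 → close Greywater (overflow 41)
  52÷1 = 52 each, +1 to first 0

Closure order: Elkhorn, Briarlake, Fernhollow, Ironridge, Greywater
Last habitat: Juniper with 103 animals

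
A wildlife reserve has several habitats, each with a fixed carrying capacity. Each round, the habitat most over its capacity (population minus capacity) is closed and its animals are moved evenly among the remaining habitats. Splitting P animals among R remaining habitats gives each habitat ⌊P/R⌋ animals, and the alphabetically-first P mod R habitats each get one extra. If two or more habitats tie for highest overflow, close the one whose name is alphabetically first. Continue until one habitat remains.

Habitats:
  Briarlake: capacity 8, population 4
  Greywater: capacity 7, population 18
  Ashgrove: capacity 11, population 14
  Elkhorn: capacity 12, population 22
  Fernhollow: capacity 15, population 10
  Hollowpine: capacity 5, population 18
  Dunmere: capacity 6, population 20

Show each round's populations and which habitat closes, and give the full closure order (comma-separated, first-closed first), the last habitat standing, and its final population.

Round 1: Ashgrove=14 Briarlake=4 Dunmere=20 Elkhorn=22 Fernhollow=10 Greywater=18 Hollowpine=18 → close Dunmere (overflow 14)
  20÷6 = 3 each, +1 to first 2
Round 2: Ashgrove=18 Briarlake=8 Elkhorn=25 Fernhollow=13 Greywater=21 Hollowpine=21 → close Hollowpine (overflow 16)
  21÷5 = 4 each, +1 to first 1
Round 3: Ashgrove=23 Briarlake=12 Elkhorn=29 Fernhollow=17 Greywater=25 → close Greywater (overflow 18)
  25÷4 = 6 each, +1 to first 1
Round 4: Ashgrove=30 Briarlake=18 Elkhorn=35 Fernhollow=23 → close Elkhorn (overflow 23)
  35÷3 = 11 each, +1 to first 2
Round 5: Ashgrove=42 Briarlake=30 Fernhollow=34 → close Ashgrove (overflow 31)
  42÷2 = 21 each, +1 to first 0
Round 6: Briarlake=51 Fernhollow=55 → close Briarlake (overflow 43)
  51÷1 = 51 each, +1 to first 0

Closure order: Dunmere, Hollowpine, Greywater, Elkhorn, Ashgrove, Briarlake
Last habitat: Fernhollow with 106 animals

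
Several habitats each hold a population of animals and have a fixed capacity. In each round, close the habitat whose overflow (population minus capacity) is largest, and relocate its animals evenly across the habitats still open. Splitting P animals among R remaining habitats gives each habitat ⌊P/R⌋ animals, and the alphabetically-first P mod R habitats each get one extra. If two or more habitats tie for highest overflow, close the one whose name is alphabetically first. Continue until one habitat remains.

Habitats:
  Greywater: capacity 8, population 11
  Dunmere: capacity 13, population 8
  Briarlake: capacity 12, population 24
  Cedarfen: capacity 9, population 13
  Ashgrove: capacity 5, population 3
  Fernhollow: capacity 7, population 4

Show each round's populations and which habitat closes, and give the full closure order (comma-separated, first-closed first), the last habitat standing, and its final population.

Closure order: Briarlake, Cedarfen, Greywater, Ashgrove, Fernhollow
Last habitat: Dunmere with 63 animals

Round 1: Ashgrove=3 Briarlake=24 Cedarfen=13 Dunmere=8 Fernhollow=4 Greywater=11 → close Briarlake (overflow 12)
  24÷5 = 4 each, +1 to first 4
Round 2: Ashgrove=8 Cedarfen=18 Dunmere=13 Fernhollow=9 Greywater=15 → close Cedarfen (overflow 9)
  18÷4 = 4 each, +1 to first 2
Round 3: Ashgrove=13 Dunmere=18 Fernhollow=13 Greywater=19 → close Greywater (overflow 11)
  19÷3 = 6 each, +1 to first 1
Round 4: Ashgrove=20 Dunmere=24 Fernhollow=19 → close Ashgrove (overflow 15)
  20÷2 = 10 each, +1 to first 0
Round 5: Dunmere=34 Fernhollow=29 → close Fernhollow (overflow 22)
  29÷1 = 29 each, +1 to first 0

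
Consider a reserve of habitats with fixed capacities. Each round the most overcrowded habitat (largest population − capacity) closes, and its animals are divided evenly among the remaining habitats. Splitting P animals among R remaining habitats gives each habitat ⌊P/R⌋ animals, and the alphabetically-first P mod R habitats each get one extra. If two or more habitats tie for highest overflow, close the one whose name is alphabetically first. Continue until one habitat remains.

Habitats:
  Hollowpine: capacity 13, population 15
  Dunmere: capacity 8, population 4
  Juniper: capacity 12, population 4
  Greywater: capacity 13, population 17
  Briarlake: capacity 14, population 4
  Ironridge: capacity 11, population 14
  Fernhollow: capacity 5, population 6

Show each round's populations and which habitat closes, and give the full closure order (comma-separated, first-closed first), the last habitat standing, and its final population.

Round 1: Briarlake=4 Dunmere=4 Fernhollow=6 Greywater=17 Hollowpine=15 Ironridge=14 Juniper=4 → close Greywater (overflow 4)
  17÷6 = 2 each, +1 to first 5
Round 2: Briarlake=7 Dunmere=7 Fernhollow=9 Hollowpine=18 Ironridge=17 Juniper=6 → close Ironridge (overflow 6)
  17÷5 = 3 each, +1 to first 2
Round 3: Briarlake=11 Dunmere=11 Fernhollow=12 Hollowpine=21 Juniper=9 → close Hollowpine (overflow 8)
  21÷4 = 5 each, +1 to first 1
Round 4: Briarlake=17 Dunmere=16 Fernhollow=17 Juniper=14 → close Fernhollow (overflow 12)
  17÷3 = 5 each, +1 to first 2
Round 5: Briarlake=23 Dunmere=22 Juniper=19 → close Dunmere (overflow 14)
  22÷2 = 11 each, +1 to first 0
Round 6: Briarlake=34 Juniper=30 → close Briarlake (overflow 20)
  34÷1 = 34 each, +1 to first 0

Closure order: Greywater, Ironridge, Hollowpine, Fernhollow, Dunmere, Briarlake
Last habitat: Juniper with 64 animals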